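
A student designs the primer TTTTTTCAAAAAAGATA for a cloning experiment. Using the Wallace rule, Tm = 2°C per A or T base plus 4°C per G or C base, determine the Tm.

Counting bases: T=7, G=1, C=1, A=8
A+T = 15, G+C = 2
Tm = 4·2 + 2·15 = 8 + 30 = 38°C

38°C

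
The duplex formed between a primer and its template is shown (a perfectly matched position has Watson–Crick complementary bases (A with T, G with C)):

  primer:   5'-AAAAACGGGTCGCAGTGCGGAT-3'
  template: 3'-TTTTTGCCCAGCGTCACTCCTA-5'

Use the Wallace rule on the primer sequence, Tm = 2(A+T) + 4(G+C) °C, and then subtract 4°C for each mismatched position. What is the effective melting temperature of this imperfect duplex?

64°C

Primer base counts: A=7, T=3, G=8, C=4 → A+T=10, G+C=12
Perfect-match Tm = 2(10) + 4(12) = 20 + 48 = 68°C
Mismatches (positions where the bases are not complementary): 1 (at position 18)
Effective Tm = 68 − 1×4 = 68 − 4 = 64°C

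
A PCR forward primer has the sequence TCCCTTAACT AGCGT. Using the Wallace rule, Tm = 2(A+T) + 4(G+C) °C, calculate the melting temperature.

Scanning the sequence gives G=2, T=5, C=5, A=3.
A+T = 8, G+C = 7
Tm = 4·7 + 2·8 = 28 + 16 = 44°C

44°C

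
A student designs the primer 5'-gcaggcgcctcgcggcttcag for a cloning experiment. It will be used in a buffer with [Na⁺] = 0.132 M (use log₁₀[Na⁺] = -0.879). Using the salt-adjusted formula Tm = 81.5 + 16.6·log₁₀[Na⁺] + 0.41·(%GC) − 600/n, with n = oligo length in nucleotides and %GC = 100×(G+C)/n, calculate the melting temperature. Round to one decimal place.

69.6°C

Length n = 21. Base counts: C=8, T=3, G=8, A=2
G+C = 16, so %GC = 16/21 × 100 = 76.19%
Salt term: 16.6 × (-0.879) = -14.591
GC term: 0.41 × 76.19 = 31.238; length term: −600/21 = −28.571
Tm = 81.5 + (-14.591) + 31.238 − 28.571 = 69.576 → 69.6°C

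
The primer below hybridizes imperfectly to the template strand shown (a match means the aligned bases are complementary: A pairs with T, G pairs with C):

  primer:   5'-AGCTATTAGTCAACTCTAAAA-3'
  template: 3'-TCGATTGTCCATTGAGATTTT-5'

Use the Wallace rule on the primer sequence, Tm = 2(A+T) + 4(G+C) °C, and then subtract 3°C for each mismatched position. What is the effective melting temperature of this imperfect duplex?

Primer base counts: A=9, T=6, G=2, C=4 → A+T=15, G+C=6
Perfect-match Tm = 2(15) + 4(6) = 30 + 24 = 54°C
Mismatches (positions where the bases are not complementary): 4 (at positions 6, 7, 10, 11)
Effective Tm = 54 − 4×3 = 54 − 12 = 42°C

42°C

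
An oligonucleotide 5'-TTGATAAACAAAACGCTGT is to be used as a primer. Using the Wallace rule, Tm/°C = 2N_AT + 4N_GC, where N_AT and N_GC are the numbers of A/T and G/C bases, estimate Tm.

50°C

Scanning the sequence gives T=5, A=8, G=3, C=3.
A+T = 13, G+C = 6
Tm = 4·6 + 2·13 = 24 + 26 = 50°C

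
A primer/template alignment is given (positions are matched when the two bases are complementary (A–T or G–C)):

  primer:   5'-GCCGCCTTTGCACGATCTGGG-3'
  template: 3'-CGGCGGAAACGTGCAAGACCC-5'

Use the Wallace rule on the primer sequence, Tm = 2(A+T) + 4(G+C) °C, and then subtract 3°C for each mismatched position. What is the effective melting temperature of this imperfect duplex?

67°C

Primer base counts: A=2, T=5, G=7, C=7 → A+T=7, G+C=14
Perfect-match Tm = 2(7) + 4(14) = 14 + 56 = 70°C
Mismatches (positions where the bases are not complementary): 1 (at position 15)
Effective Tm = 70 − 1×3 = 70 − 3 = 67°C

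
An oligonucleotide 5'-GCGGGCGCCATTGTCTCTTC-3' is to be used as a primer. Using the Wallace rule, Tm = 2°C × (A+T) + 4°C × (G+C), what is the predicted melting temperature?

Counting bases: G=6, A=1, T=6, C=7
So N_AT = 7 and N_GC = 13.
Tm = 4·13 + 2·7 = 52 + 14 = 66°C

66°C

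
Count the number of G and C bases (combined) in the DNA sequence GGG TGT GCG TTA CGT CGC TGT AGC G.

Scanning the sequence gives T=7, G=11, A=2, C=5.
Total G or C: 11 + 5 = 16

16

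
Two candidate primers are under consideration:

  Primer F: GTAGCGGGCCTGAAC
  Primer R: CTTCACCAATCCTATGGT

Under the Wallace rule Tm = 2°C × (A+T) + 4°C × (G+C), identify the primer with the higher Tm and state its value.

Primer F: A+T=5, G+C=10 → Tm = 2(5)+4(10) = 50°C
Primer R: A+T=10, G+C=8 → Tm = 2(10)+4(8) = 52°C
50°C vs 52°C → primer R is higher.

Primer R, 52°C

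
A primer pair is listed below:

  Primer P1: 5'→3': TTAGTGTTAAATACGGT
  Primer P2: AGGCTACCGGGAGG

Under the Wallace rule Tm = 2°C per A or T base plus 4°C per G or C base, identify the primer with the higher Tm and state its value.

Primer P2, 48°C

Primer P1: A+T=12, G+C=5 → Tm = 2(12)+4(5) = 44°C
Primer P2: A+T=4, G+C=10 → Tm = 2(4)+4(10) = 48°C
44°C vs 48°C → primer P2 is higher.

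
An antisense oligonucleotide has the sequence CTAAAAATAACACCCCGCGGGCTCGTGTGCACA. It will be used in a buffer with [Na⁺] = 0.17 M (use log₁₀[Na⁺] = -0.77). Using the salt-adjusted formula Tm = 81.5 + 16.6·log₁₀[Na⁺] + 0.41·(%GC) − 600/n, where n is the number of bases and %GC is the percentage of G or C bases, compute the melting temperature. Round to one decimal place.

72.9°C

Length n = 33. T=5, G=7, A=10, C=11
G+C = 18, so %GC = 18/33 × 100 = 54.545%
Salt term: 16.6 × (-0.77) = -12.782
GC term: 0.41 × 54.545 = 22.363; length term: −600/33 = −18.182
Tm = 81.5 + (-12.782) + 22.363 − 18.182 = 72.899 → 72.9°C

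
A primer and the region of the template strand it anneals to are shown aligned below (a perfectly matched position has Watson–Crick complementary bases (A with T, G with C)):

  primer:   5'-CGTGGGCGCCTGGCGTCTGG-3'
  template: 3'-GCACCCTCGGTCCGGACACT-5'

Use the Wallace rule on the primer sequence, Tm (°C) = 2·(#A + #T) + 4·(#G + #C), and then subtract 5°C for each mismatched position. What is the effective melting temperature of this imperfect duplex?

Primer base counts: A=0, T=4, G=10, C=6 → A+T=4, G+C=16
Perfect-match Tm = 2(4) + 4(16) = 8 + 64 = 72°C
Mismatches (positions where the bases are not complementary): 5 (at positions 7, 11, 15, 17, 20)
Effective Tm = 72 − 5×5 = 72 − 25 = 47°C

47°C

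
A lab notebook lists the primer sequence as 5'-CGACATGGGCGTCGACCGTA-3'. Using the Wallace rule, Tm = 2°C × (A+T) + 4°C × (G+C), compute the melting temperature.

66°C

Scanning the sequence gives A=4, G=7, C=6, T=3.
A+T = 7, G+C = 13
Tm = 2×7 + 4×13 = 66°C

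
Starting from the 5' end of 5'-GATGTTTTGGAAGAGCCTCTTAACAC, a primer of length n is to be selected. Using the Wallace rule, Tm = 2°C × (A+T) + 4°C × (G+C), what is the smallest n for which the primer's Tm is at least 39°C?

n = 15

First 14 bases: GATGTTTTGGAAGA → Tm = 38°C (< 39°C)
First 15 bases: GATGTTTTGGAAGAG → Tm = 42°C (≥ 39°C)
Since every base adds ≥2°C, Tm only increases with n, so the threshold is first crossed at n = 15.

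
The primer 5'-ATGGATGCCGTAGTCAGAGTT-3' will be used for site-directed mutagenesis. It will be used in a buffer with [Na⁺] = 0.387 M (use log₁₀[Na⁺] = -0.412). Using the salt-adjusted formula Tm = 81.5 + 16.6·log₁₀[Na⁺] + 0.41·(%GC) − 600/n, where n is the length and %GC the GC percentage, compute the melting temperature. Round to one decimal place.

Length n = 21. Scanning the sequence gives G=7, C=3, T=6, A=5.
G+C = 10, so %GC = 10/21 × 100 = 47.619%
Salt term: 16.6 × (-0.412) = -6.839
GC term: 0.41 × 47.619 = 19.524; length term: −600/21 = −28.571
Tm = 81.5 + (-6.839) + 19.524 − 28.571 = 65.614 → 65.6°C

65.6°C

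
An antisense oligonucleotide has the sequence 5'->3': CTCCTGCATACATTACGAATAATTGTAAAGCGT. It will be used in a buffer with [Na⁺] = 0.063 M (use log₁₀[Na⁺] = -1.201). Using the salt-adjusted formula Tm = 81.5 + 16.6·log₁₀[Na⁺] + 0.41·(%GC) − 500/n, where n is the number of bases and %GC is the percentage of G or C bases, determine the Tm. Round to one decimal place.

Length n = 33. A=11, C=7, T=10, G=5
G+C = 12, so %GC = 12/33 × 100 = 36.364%
Salt term: 16.6 × (-1.201) = -19.937
GC term: 0.41 × 36.364 = 14.909; length term: −500/33 = −15.152
Tm = 81.5 + (-19.937) + 14.909 − 15.152 = 61.32 → 61.3°C

61.3°C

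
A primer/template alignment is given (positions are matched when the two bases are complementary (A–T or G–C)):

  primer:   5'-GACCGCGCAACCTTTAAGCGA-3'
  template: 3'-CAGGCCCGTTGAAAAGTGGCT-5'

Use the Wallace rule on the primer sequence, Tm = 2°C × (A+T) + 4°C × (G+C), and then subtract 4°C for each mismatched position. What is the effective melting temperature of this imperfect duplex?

Primer base counts: A=6, T=3, G=5, C=7 → A+T=9, G+C=12
Perfect-match Tm = 2(9) + 4(12) = 18 + 48 = 66°C
Mismatches (positions where the bases are not complementary): 5 (at positions 2, 6, 12, 16, 18)
Effective Tm = 66 − 5×4 = 66 − 20 = 46°C

46°C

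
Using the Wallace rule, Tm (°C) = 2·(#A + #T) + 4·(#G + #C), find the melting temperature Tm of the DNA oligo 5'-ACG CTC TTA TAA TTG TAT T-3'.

48°C

G=2, T=9, C=3, A=5
So N_AT = 14 and N_GC = 5.
Tm = 4·5 + 2·14 = 20 + 28 = 48°C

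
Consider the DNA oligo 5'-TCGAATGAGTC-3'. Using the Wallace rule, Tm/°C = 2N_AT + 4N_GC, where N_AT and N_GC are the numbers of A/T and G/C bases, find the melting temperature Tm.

Scanning the sequence gives G=3, C=2, T=3, A=3.
A+T = 6, G+C = 5
Tm = 2(6) + 4(5) = 12 + 20 = 32°C

32°C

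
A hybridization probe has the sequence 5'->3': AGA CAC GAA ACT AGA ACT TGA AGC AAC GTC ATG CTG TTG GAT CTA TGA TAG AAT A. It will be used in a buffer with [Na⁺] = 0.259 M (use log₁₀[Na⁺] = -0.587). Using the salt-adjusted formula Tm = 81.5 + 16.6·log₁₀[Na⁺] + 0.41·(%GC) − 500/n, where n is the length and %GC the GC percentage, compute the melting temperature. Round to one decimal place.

78.3°C

Length n = 55. Counting bases: T=13, G=12, C=9, A=21
G+C = 21, so %GC = 21/55 × 100 = 38.182%
Salt term: 16.6 × (-0.587) = -9.744
GC term: 0.41 × 38.182 = 15.655; length term: −500/55 = −9.091
Tm = 81.5 + (-9.744) + 15.655 − 9.091 = 78.32 → 78.3°C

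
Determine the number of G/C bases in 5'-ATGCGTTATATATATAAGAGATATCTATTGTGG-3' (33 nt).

9

T=13, C=2, G=7, A=11
G+C = 7 + 2 = 9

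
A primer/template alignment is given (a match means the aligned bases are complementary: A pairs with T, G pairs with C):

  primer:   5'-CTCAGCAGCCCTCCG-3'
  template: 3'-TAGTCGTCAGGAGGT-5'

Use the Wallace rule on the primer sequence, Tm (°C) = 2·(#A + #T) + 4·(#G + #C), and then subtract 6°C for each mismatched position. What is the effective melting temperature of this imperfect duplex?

34°C

Primer base counts: A=2, T=2, G=3, C=8 → A+T=4, G+C=11
Perfect-match Tm = 2(4) + 4(11) = 8 + 44 = 52°C
Mismatches (positions where the bases are not complementary): 3 (at positions 1, 9, 15)
Effective Tm = 52 − 3×6 = 52 − 18 = 34°C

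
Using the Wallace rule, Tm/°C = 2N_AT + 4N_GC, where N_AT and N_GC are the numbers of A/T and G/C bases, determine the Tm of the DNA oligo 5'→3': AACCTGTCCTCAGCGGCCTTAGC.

A=4, C=9, T=5, G=5
AT pairs contribute 9, GC pairs contribute 14.
Tm = 2(9) + 4(14) = 18 + 56 = 74°C

74°C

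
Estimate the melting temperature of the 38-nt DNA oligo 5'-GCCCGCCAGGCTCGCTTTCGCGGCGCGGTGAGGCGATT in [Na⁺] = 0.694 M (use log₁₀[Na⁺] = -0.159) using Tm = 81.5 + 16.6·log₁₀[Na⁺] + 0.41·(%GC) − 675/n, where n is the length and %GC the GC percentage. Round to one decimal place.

91.3°C

Length n = 38. Base counts: C=13, T=7, A=3, G=15
G+C = 28, so %GC = 28/38 × 100 = 73.684%
Salt term: 16.6 × (-0.159) = -2.639
GC term: 0.41 × 73.684 = 30.21; length term: −675/38 = −17.763
Tm = 81.5 + (-2.639) + 30.21 − 17.763 = 91.308 → 91.3°C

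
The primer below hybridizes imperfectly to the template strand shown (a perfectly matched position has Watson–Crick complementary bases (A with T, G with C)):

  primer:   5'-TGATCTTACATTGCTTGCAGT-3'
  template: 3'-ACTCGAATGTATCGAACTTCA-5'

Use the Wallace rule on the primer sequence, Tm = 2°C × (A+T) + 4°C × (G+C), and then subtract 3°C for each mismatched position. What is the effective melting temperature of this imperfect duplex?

49°C

Primer base counts: A=4, T=9, G=4, C=4 → A+T=13, G+C=8
Perfect-match Tm = 2(13) + 4(8) = 26 + 32 = 58°C
Mismatches (positions where the bases are not complementary): 3 (at positions 4, 12, 18)
Effective Tm = 58 − 3×3 = 58 − 9 = 49°C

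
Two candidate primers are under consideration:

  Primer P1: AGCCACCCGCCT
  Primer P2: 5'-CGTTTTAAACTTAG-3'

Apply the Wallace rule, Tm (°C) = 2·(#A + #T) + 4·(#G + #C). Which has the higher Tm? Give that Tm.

Primer P1, 42°C

Primer P1: A+T=3, G+C=9 → Tm = 2(3)+4(9) = 42°C
Primer P2: A+T=10, G+C=4 → Tm = 2(10)+4(4) = 36°C
42°C vs 36°C → primer P1 is higher.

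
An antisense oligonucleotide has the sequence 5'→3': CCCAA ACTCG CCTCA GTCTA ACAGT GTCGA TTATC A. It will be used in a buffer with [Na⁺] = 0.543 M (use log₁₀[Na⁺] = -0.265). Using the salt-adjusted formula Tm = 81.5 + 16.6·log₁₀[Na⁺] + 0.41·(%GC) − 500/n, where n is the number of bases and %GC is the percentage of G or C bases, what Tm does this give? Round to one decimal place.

82.6°C

Length n = 36. Base counts: A=10, C=12, T=9, G=5
G+C = 17, so %GC = 17/36 × 100 = 47.222%
Salt term: 16.6 × (-0.265) = -4.399
GC term: 0.41 × 47.222 = 19.361; length term: −500/36 = −13.889
Tm = 81.5 + (-4.399) + 19.361 − 13.889 = 82.573 → 82.6°C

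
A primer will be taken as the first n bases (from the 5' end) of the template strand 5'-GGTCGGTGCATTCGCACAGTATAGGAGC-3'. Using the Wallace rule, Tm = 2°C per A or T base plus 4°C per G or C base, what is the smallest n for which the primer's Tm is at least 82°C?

n = 27

First 26 bases: GGTCGGTGCATTCGCACAGTATAGGA → Tm = 80°C (< 82°C)
First 27 bases: GGTCGGTGCATTCGCACAGTATAGGAG → Tm = 84°C (≥ 82°C)
Each additional base adds 2°C (A/T) or 4°C (G/C), so Tm is non-decreasing in n; n = 27 is the first length to reach 82°C.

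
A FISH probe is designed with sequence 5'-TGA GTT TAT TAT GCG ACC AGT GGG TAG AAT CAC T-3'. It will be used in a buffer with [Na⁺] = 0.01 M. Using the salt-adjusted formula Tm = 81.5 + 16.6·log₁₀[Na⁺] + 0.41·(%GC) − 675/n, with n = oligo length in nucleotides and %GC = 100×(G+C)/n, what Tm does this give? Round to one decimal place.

45.3°C

Length n = 34. Counting bases: C=5, A=9, G=9, T=11
G+C = 14, so %GC = 14/34 × 100 = 41.176%
Salt term: 16.6 × (-2) = -33.2
GC term: 0.41 × 41.176 = 16.882; length term: −675/34 = −19.853
Tm = 81.5 + (-33.2) + 16.882 − 19.853 = 45.329 → 45.3°C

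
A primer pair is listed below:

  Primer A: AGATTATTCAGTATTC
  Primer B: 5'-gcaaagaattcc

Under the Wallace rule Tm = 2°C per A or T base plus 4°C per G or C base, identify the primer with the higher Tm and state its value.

Primer A, 40°C

Primer A: A+T=12, G+C=4 → Tm = 2(12)+4(4) = 40°C
Primer B: A+T=7, G+C=5 → Tm = 2(7)+4(5) = 34°C
40°C vs 34°C → primer A is higher.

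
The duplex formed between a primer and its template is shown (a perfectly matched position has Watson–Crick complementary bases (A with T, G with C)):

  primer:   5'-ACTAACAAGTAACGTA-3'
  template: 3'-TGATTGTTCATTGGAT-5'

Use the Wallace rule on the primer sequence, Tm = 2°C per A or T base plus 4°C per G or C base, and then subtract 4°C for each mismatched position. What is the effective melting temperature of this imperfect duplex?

Primer base counts: A=8, T=3, G=2, C=3 → A+T=11, G+C=5
Perfect-match Tm = 2(11) + 4(5) = 22 + 20 = 42°C
Mismatches (positions where the bases are not complementary): 1 (at position 14)
Effective Tm = 42 − 1×4 = 42 − 4 = 38°C

38°C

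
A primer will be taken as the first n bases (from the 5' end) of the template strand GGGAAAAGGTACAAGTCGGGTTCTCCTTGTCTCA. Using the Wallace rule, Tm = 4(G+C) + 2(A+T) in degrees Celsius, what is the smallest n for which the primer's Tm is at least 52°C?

n = 18

First 17 bases: GGGAAAAGGTACAAGTC → Tm = 50°C (< 52°C)
First 18 bases: GGGAAAAGGTACAAGTCG → Tm = 54°C (≥ 52°C)
Each additional base adds 2°C (A/T) or 4°C (G/C), so Tm is non-decreasing in n; n = 18 is the first length to reach 52°C.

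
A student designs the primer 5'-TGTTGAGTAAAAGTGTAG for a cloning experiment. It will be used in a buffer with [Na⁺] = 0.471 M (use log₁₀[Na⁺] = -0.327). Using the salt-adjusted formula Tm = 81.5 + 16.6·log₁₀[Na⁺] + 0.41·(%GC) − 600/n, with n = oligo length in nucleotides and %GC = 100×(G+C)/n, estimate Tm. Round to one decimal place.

56.4°C

Length n = 18. Scanning the sequence gives T=6, G=6, C=0, A=6.
G+C = 6, so %GC = 6/18 × 100 = 33.333%
Salt term: 16.6 × (-0.327) = -5.428
GC term: 0.41 × 33.333 = 13.667; length term: −600/18 = −33.333
Tm = 81.5 + (-5.428) + 13.667 − 33.333 = 56.406 → 56.4°C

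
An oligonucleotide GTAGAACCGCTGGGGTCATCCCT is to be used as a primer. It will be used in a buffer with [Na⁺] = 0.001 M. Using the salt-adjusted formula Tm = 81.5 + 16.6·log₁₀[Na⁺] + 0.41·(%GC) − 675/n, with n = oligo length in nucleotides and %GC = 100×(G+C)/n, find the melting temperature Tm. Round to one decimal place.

Length n = 23. G=7, T=5, C=7, A=4
G+C = 14, so %GC = 14/23 × 100 = 60.87%
Salt term: 16.6 × (-3) = -49.8
GC term: 0.41 × 60.87 = 24.957; length term: −675/23 = −29.348
Tm = 81.5 + (-49.8) + 24.957 − 29.348 = 27.309 → 27.3°C

27.3°C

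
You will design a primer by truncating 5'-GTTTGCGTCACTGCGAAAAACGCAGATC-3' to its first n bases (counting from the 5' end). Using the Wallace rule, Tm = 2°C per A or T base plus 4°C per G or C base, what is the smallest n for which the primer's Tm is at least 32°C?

n = 11

First 10 bases: GTTTGCGTCA → Tm = 30°C (< 32°C)
First 11 bases: GTTTGCGTCAC → Tm = 34°C (≥ 32°C)
Each additional base adds 2°C (A/T) or 4°C (G/C), so Tm is non-decreasing in n; n = 11 is the first length to reach 32°C.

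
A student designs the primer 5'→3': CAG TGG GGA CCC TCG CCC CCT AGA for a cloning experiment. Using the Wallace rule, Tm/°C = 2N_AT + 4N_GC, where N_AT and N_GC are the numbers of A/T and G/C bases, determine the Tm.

82°C

Scanning the sequence gives T=3, A=4, G=7, C=10.
A+T = 7, G+C = 17
Tm = 2×7 + 4×17 = 82°C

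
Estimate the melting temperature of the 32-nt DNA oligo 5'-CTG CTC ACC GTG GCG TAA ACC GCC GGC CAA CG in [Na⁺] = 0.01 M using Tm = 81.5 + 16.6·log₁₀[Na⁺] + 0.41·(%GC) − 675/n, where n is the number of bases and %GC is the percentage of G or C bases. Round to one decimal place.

55.4°C

Length n = 32. Scanning the sequence gives G=9, T=4, C=13, A=6.
G+C = 22, so %GC = 22/32 × 100 = 68.75%
Salt term: 16.6 × (-2) = -33.2
GC term: 0.41 × 68.75 = 28.188; length term: −675/32 = −21.094
Tm = 81.5 + (-33.2) + 28.188 − 21.094 = 55.394 → 55.4°C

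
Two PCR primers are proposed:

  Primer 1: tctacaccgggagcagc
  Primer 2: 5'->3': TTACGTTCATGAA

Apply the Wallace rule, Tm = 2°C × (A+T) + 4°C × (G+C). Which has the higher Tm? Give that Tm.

Primer 1, 56°C

Primer 1: A+T=6, G+C=11 → Tm = 2(6)+4(11) = 56°C
Primer 2: A+T=9, G+C=4 → Tm = 2(9)+4(4) = 34°C
56°C vs 34°C → primer 1 is higher.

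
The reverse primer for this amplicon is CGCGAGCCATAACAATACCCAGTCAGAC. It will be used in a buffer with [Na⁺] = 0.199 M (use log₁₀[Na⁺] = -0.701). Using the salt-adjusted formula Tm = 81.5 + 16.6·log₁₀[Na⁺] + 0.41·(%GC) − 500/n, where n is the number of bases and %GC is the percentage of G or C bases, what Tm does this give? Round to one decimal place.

Length n = 28. Scanning the sequence gives T=3, G=5, C=10, A=10.
G+C = 15, so %GC = 15/28 × 100 = 53.571%
Salt term: 16.6 × (-0.701) = -11.637
GC term: 0.41 × 53.571 = 21.964; length term: −500/28 = −17.857
Tm = 81.5 + (-11.637) + 21.964 − 17.857 = 73.97 → 74.0°C

74.0°C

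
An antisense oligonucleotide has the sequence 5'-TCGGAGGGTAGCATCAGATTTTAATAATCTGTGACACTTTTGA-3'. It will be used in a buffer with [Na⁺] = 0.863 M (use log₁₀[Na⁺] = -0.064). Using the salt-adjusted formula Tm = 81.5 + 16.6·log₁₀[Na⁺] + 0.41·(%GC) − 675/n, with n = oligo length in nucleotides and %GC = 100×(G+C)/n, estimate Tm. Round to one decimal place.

80.0°C

Length n = 43. Base counts: A=12, G=10, C=6, T=15
G+C = 16, so %GC = 16/43 × 100 = 37.209%
Salt term: 16.6 × (-0.064) = -1.062
GC term: 0.41 × 37.209 = 15.256; length term: −675/43 = −15.698
Tm = 81.5 + (-1.062) + 15.256 − 15.698 = 79.996 → 80.0°C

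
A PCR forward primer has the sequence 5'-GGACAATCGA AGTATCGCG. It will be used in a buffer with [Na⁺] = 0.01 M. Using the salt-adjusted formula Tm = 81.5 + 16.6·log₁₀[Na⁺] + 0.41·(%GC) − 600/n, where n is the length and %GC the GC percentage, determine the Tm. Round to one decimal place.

38.3°C

Length n = 19. T=3, C=4, A=6, G=6
G+C = 10, so %GC = 10/19 × 100 = 52.632%
Salt term: 16.6 × (-2) = -33.2
GC term: 0.41 × 52.632 = 21.579; length term: −600/19 = −31.579
Tm = 81.5 + (-33.2) + 21.579 − 31.579 = 38.3 → 38.3°C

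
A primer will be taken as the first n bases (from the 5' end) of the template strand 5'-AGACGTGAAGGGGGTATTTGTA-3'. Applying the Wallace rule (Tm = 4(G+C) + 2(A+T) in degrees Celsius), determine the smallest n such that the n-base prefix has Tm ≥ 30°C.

First 9 bases: AGACGTGAA → Tm = 26°C (< 30°C)
First 10 bases: AGACGTGAAG → Tm = 30°C (≥ 30°C)
Each additional base adds 2°C (A/T) or 4°C (G/C), so Tm is non-decreasing in n; n = 10 is the first length to reach 30°C.

n = 10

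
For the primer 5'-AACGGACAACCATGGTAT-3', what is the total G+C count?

Scanning the sequence gives G=4, A=7, T=3, C=4.
Total G or C: 4 + 4 = 8

8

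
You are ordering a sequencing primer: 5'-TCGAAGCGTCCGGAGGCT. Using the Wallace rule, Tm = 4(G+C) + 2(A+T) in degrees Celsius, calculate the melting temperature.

Base counts: C=5, G=7, A=3, T=3
A+T = 6, G+C = 12
Tm = 2×6 + 4×12 = 60°C

60°C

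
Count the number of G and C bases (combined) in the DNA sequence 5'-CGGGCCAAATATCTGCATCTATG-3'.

Scanning the sequence gives A=6, C=6, G=5, T=6.
Total G or C: 5 + 6 = 11

11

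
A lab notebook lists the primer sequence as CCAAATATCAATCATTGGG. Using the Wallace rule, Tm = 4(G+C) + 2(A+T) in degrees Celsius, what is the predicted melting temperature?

T=5, C=4, A=7, G=3
So N_AT = 12 and N_GC = 7.
Tm = 2×12 + 4×7 = 52°C

52°C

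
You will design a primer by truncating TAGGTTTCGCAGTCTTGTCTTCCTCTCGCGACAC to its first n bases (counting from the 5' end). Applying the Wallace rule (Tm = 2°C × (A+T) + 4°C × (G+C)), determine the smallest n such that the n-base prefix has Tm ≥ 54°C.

n = 19

First 18 bases: TAGGTTTCGCAGTCTTGT → Tm = 52°C (< 54°C)
First 19 bases: TAGGTTTCGCAGTCTTGTC → Tm = 56°C (≥ 54°C)
Since every base adds ≥2°C, Tm only increases with n, so the threshold is first crossed at n = 19.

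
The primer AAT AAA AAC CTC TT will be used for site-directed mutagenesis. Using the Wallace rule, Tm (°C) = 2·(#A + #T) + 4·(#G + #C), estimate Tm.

34°C

Counting bases: A=7, C=3, G=0, T=4
AT pairs contribute 11, GC pairs contribute 3.
Tm = 2×11 + 4×3 = 34°C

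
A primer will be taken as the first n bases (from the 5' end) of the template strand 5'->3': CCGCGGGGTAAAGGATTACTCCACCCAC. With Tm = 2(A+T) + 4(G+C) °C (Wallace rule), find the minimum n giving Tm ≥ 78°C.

First 24 bases: CCGCGGGGTAAAGGATTACTCCAC → Tm = 76°C (< 78°C)
First 25 bases: CCGCGGGGTAAAGGATTACTCCACC → Tm = 80°C (≥ 78°C)
Since every base adds ≥2°C, Tm only increases with n, so the threshold is first crossed at n = 25.

n = 25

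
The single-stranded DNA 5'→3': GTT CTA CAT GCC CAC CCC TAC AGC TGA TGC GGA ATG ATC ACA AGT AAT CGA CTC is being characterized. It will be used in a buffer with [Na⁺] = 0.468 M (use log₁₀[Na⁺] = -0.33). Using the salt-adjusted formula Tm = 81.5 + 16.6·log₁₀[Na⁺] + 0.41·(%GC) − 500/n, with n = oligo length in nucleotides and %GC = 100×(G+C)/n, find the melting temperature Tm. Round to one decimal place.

87.3°C

Length n = 54. Scanning the sequence gives C=17, T=12, A=15, G=10.
G+C = 27, so %GC = 27/54 × 100 = 50%
Salt term: 16.6 × (-0.33) = -5.478
GC term: 0.41 × 50 = 20.5; length term: −500/54 = −9.259
Tm = 81.5 + (-5.478) + 20.5 − 9.259 = 87.263 → 87.3°C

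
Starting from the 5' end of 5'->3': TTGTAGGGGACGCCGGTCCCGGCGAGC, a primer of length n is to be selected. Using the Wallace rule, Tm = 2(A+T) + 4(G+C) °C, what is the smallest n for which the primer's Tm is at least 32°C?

n = 11

First 10 bases: TTGTAGGGGA → Tm = 30°C (< 32°C)
First 11 bases: TTGTAGGGGAC → Tm = 34°C (≥ 32°C)
Each additional base adds 2°C (A/T) or 4°C (G/C), so Tm is non-decreasing in n; n = 11 is the first length to reach 32°C.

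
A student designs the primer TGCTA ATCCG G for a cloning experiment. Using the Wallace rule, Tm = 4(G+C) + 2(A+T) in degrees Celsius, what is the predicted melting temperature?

34°C

G=3, A=2, C=3, T=3
So N_AT = 5 and N_GC = 6.
Tm = 2(5) + 4(6) = 10 + 24 = 34°C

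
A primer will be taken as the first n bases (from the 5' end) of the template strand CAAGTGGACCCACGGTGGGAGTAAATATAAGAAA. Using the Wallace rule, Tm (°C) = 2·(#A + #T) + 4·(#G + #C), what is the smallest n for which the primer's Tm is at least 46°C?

First 13 bases: CAAGTGGACCCAC → Tm = 42°C (< 46°C)
First 14 bases: CAAGTGGACCCACG → Tm = 46°C (≥ 46°C)
Since every base adds ≥2°C, Tm only increases with n, so the threshold is first crossed at n = 14.

n = 14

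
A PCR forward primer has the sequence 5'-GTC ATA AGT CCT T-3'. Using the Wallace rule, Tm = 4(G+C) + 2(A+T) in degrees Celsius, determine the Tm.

36°C

Counting bases: G=2, T=5, C=3, A=3
A+T = 8, G+C = 5
Tm = 4·5 + 2·8 = 20 + 16 = 36°C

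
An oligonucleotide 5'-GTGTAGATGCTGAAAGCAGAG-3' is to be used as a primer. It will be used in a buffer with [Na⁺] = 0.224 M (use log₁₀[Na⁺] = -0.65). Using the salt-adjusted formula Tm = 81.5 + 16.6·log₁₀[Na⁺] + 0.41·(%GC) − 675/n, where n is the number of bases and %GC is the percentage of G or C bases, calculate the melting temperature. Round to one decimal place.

Length n = 21. Counting bases: C=2, G=8, A=7, T=4
G+C = 10, so %GC = 10/21 × 100 = 47.619%
Salt term: 16.6 × (-0.65) = -10.79
GC term: 0.41 × 47.619 = 19.524; length term: −675/21 = −32.143
Tm = 81.5 + (-10.79) + 19.524 − 32.143 = 58.091 → 58.1°C

58.1°C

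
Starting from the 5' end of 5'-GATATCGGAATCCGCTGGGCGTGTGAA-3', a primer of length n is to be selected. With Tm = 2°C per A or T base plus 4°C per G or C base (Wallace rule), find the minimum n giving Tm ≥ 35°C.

n = 13

First 12 bases: GATATCGGAATC → Tm = 34°C (< 35°C)
First 13 bases: GATATCGGAATCC → Tm = 38°C (≥ 35°C)
Since every base adds ≥2°C, Tm only increases with n, so the threshold is first crossed at n = 13.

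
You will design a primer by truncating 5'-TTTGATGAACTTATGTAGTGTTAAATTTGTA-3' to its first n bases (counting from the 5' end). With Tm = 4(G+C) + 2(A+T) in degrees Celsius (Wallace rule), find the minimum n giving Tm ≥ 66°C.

First 26 bases: TTTGATGAACTTATGTAGTGTTAAAT → Tm = 64°C (< 66°C)
First 27 bases: TTTGATGAACTTATGTAGTGTTAAATT → Tm = 66°C (≥ 66°C)
Each additional base adds 2°C (A/T) or 4°C (G/C), so Tm is non-decreasing in n; n = 27 is the first length to reach 66°C.

n = 27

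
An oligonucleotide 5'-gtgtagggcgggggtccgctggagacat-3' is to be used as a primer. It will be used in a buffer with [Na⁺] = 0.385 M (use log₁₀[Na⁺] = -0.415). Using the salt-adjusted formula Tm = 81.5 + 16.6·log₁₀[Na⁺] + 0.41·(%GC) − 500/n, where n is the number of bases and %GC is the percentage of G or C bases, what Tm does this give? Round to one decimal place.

84.6°C

Length n = 28. G=14, T=5, C=5, A=4
G+C = 19, so %GC = 19/28 × 100 = 67.857%
Salt term: 16.6 × (-0.415) = -6.889
GC term: 0.41 × 67.857 = 27.821; length term: −500/28 = −17.857
Tm = 81.5 + (-6.889) + 27.821 − 17.857 = 84.575 → 84.6°C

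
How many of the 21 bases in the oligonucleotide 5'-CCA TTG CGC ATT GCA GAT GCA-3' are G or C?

11

Counting bases: C=6, T=5, A=5, G=5
Total G or C: 5 + 6 = 11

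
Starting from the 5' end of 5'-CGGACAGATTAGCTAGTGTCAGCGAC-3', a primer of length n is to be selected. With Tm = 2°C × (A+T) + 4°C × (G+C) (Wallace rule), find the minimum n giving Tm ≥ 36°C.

First 11 bases: CGGACAGATTA → Tm = 32°C (< 36°C)
First 12 bases: CGGACAGATTAG → Tm = 36°C (≥ 36°C)
Each additional base adds 2°C (A/T) or 4°C (G/C), so Tm is non-decreasing in n; n = 12 is the first length to reach 36°C.

n = 12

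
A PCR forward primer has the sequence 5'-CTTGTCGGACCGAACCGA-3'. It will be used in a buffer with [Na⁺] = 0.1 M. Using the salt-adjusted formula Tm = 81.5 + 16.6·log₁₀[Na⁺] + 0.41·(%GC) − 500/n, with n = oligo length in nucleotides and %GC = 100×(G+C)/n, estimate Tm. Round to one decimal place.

62.2°C

Length n = 18. Base counts: T=3, C=6, A=4, G=5
G+C = 11, so %GC = 11/18 × 100 = 61.111%
Salt term: 16.6 × (-1) = -16.6
GC term: 0.41 × 61.111 = 25.056; length term: −500/18 = −27.778
Tm = 81.5 + (-16.6) + 25.056 − 27.778 = 62.178 → 62.2°C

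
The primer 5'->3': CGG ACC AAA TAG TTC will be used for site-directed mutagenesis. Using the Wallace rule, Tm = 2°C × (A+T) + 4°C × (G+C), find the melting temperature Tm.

Base counts: G=3, A=5, T=3, C=4
AT pairs contribute 8, GC pairs contribute 7.
Tm = 4·7 + 2·8 = 28 + 16 = 44°C

44°C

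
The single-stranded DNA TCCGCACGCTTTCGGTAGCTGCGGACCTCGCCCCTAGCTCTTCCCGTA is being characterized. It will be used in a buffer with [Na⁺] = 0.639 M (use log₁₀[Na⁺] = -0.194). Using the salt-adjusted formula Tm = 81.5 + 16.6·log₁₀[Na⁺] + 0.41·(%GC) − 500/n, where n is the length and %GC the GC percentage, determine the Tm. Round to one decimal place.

94.3°C

Length n = 48. Counting bases: G=11, C=20, A=5, T=12
G+C = 31, so %GC = 31/48 × 100 = 64.583%
Salt term: 16.6 × (-0.194) = -3.22
GC term: 0.41 × 64.583 = 26.479; length term: −500/48 = −10.417
Tm = 81.5 + (-3.22) + 26.479 − 10.417 = 94.342 → 94.3°C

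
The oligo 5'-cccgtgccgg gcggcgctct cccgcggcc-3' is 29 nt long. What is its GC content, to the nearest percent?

G=11, A=0, T=3, C=15
G+C = 11 + 15 = 26 out of 29 bases
%GC = 26/29 × 100 = 89.66% ≈ 90%

90%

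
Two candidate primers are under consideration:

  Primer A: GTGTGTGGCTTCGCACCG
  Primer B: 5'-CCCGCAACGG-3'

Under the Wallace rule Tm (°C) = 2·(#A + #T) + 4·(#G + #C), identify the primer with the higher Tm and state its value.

Primer A, 60°C

Primer A: A+T=6, G+C=12 → Tm = 2(6)+4(12) = 60°C
Primer B: A+T=2, G+C=8 → Tm = 2(2)+4(8) = 36°C
60°C vs 36°C → primer A is higher.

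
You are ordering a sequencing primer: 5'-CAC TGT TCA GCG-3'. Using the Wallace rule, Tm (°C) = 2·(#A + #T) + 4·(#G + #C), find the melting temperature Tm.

38°C

Base counts: G=3, T=3, C=4, A=2
So N_AT = 5 and N_GC = 7.
Tm = 2(5) + 4(7) = 10 + 28 = 38°C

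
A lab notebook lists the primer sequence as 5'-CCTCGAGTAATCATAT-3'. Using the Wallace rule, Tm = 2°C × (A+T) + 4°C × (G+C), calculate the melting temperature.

44°C

Counting bases: G=2, C=4, T=5, A=5
A+T = 10, G+C = 6
Tm = 4·6 + 2·10 = 24 + 20 = 44°C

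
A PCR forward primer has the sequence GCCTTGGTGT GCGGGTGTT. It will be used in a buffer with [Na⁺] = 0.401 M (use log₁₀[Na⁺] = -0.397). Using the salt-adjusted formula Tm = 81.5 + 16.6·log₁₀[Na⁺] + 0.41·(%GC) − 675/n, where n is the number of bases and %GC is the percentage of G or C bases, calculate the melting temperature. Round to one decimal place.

Length n = 19. C=3, A=0, G=9, T=7
G+C = 12, so %GC = 12/19 × 100 = 63.158%
Salt term: 16.6 × (-0.397) = -6.59
GC term: 0.41 × 63.158 = 25.895; length term: −675/19 = −35.526
Tm = 81.5 + (-6.59) + 25.895 − 35.526 = 65.279 → 65.3°C

65.3°C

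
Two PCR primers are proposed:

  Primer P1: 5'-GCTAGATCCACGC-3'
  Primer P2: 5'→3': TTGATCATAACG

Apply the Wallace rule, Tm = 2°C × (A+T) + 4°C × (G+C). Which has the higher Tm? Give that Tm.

Primer P1, 42°C

Primer P1: A+T=5, G+C=8 → Tm = 2(5)+4(8) = 42°C
Primer P2: A+T=8, G+C=4 → Tm = 2(8)+4(4) = 32°C
42°C vs 32°C → primer P1 is higher.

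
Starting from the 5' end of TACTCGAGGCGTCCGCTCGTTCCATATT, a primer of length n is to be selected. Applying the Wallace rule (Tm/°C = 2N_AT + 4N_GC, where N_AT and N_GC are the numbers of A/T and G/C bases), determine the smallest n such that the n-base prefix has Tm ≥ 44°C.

n = 14

First 13 bases: TACTCGAGGCGTC → Tm = 42°C (< 44°C)
First 14 bases: TACTCGAGGCGTCC → Tm = 46°C (≥ 44°C)
Since every base adds ≥2°C, Tm only increases with n, so the threshold is first crossed at n = 14.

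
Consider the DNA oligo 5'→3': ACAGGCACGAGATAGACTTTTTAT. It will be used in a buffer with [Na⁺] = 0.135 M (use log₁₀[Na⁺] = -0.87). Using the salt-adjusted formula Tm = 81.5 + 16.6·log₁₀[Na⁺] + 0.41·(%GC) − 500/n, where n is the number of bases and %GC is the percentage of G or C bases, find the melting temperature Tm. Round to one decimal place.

Length n = 24. G=5, C=4, T=7, A=8
G+C = 9, so %GC = 9/24 × 100 = 37.5%
Salt term: 16.6 × (-0.87) = -14.442
GC term: 0.41 × 37.5 = 15.375; length term: −500/24 = −20.833
Tm = 81.5 + (-14.442) + 15.375 − 20.833 = 61.6 → 61.6°C

61.6°C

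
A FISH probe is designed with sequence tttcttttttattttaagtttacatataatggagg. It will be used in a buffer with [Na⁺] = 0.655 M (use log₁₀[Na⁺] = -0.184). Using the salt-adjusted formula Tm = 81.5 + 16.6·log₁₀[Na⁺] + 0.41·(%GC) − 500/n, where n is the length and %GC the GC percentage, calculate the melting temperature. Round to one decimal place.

72.4°C

Length n = 35. Scanning the sequence gives A=9, G=5, C=2, T=19.
G+C = 7, so %GC = 7/35 × 100 = 20%
Salt term: 16.6 × (-0.184) = -3.054
GC term: 0.41 × 20 = 8.2; length term: −500/35 = −14.286
Tm = 81.5 + (-3.054) + 8.2 − 14.286 = 72.36 → 72.4°C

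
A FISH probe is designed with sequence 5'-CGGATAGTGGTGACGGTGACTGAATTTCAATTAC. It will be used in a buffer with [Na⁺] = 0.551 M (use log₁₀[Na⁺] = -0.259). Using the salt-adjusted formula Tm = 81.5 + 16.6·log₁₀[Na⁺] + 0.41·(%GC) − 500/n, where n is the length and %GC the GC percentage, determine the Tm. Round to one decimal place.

80.6°C

Length n = 34. Base counts: C=5, A=9, G=10, T=10
G+C = 15, so %GC = 15/34 × 100 = 44.118%
Salt term: 16.6 × (-0.259) = -4.299
GC term: 0.41 × 44.118 = 18.088; length term: −500/34 = −14.706
Tm = 81.5 + (-4.299) + 18.088 − 14.706 = 80.583 → 80.6°C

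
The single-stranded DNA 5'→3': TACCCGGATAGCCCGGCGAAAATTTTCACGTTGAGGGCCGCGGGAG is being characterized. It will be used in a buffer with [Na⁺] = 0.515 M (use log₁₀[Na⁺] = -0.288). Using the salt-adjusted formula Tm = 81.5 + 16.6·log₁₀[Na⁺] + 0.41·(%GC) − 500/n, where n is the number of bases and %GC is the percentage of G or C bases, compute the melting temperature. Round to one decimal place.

90.8°C

Length n = 46. Counting bases: T=8, C=12, A=10, G=16
G+C = 28, so %GC = 28/46 × 100 = 60.87%
Salt term: 16.6 × (-0.288) = -4.781
GC term: 0.41 × 60.87 = 24.957; length term: −500/46 = −10.87
Tm = 81.5 + (-4.781) + 24.957 − 10.87 = 90.806 → 90.8°C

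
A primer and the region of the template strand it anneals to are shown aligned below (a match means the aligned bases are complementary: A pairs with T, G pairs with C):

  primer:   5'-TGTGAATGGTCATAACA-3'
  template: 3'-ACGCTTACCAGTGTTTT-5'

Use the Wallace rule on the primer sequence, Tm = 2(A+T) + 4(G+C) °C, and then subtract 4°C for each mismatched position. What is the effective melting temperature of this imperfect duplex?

34°C

Primer base counts: A=6, T=5, G=4, C=2 → A+T=11, G+C=6
Perfect-match Tm = 2(11) + 4(6) = 22 + 24 = 46°C
Mismatches (positions where the bases are not complementary): 3 (at positions 3, 13, 16)
Effective Tm = 46 − 3×4 = 46 − 12 = 34°C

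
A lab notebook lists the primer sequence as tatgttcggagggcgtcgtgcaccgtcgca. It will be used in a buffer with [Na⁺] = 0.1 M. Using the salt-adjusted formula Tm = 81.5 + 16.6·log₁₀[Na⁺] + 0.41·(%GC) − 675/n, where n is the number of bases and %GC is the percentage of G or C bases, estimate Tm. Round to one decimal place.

68.4°C

Length n = 30. Base counts: T=7, C=8, G=11, A=4
G+C = 19, so %GC = 19/30 × 100 = 63.333%
Salt term: 16.6 × (-1) = -16.6
GC term: 0.41 × 63.333 = 25.967; length term: −675/30 = −22.5
Tm = 81.5 + (-16.6) + 25.967 − 22.5 = 68.367 → 68.4°C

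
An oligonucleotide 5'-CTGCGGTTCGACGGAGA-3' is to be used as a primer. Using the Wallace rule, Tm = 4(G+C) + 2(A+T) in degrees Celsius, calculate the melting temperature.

T=3, G=7, A=3, C=4
AT pairs contribute 6, GC pairs contribute 11.
Tm = 2×6 + 4×11 = 56°C

56°C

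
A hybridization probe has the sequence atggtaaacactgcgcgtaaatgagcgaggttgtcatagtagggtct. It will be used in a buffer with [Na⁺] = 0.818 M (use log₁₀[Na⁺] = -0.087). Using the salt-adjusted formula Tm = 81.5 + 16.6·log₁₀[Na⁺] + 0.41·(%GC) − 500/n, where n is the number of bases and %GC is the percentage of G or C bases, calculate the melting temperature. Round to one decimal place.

88.6°C

Length n = 47. Base counts: T=12, G=15, A=13, C=7
G+C = 22, so %GC = 22/47 × 100 = 46.809%
Salt term: 16.6 × (-0.087) = -1.444
GC term: 0.41 × 46.809 = 19.192; length term: −500/47 = −10.638
Tm = 81.5 + (-1.444) + 19.192 − 10.638 = 88.61 → 88.6°C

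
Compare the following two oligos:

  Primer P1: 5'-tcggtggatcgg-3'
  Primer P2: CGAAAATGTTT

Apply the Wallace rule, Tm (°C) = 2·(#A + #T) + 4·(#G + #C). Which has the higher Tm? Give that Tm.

Primer P1, 40°C

Primer P1: A+T=4, G+C=8 → Tm = 2(4)+4(8) = 40°C
Primer P2: A+T=8, G+C=3 → Tm = 2(8)+4(3) = 28°C
40°C vs 28°C → primer P1 is higher.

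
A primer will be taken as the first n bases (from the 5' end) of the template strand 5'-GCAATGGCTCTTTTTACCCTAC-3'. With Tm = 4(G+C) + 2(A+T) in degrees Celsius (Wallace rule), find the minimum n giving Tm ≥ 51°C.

First 17 bases: GCAATGGCTCTTTTTAC → Tm = 48°C (< 51°C)
First 18 bases: GCAATGGCTCTTTTTACC → Tm = 52°C (≥ 51°C)
Each additional base adds 2°C (A/T) or 4°C (G/C), so Tm is non-decreasing in n; n = 18 is the first length to reach 51°C.

n = 18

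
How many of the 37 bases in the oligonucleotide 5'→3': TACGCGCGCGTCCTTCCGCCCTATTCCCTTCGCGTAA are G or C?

23

Scanning the sequence gives C=16, T=10, G=7, A=4.
Total G or C: 7 + 16 = 23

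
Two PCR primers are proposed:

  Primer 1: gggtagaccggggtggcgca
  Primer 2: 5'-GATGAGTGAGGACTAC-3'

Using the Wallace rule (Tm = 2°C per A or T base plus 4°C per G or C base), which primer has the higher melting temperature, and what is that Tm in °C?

Primer 1: A+T=5, G+C=15 → Tm = 2(5)+4(15) = 70°C
Primer 2: A+T=8, G+C=8 → Tm = 2(8)+4(8) = 48°C
70°C vs 48°C → primer 1 is higher.

Primer 1, 70°C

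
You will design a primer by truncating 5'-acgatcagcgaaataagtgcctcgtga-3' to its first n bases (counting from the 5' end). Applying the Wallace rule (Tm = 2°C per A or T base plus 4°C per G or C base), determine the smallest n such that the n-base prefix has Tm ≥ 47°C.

n = 17

First 16 bases: ACGATCAGCGAAATAA → Tm = 44°C (< 47°C)
First 17 bases: ACGATCAGCGAAATAAG → Tm = 48°C (≥ 47°C)
Each additional base adds 2°C (A/T) or 4°C (G/C), so Tm is non-decreasing in n; n = 17 is the first length to reach 47°C.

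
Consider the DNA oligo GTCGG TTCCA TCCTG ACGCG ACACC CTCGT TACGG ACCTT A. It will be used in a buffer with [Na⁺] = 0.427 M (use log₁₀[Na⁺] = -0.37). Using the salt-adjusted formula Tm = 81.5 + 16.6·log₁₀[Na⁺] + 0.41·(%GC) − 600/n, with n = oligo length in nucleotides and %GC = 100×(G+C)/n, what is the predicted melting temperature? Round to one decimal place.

Length n = 41. Scanning the sequence gives T=10, C=15, A=7, G=9.
G+C = 24, so %GC = 24/41 × 100 = 58.537%
Salt term: 16.6 × (-0.37) = -6.142
GC term: 0.41 × 58.537 = 24; length term: −600/41 = −14.634
Tm = 81.5 + (-6.142) + 24 − 14.634 = 84.724 → 84.7°C

84.7°C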